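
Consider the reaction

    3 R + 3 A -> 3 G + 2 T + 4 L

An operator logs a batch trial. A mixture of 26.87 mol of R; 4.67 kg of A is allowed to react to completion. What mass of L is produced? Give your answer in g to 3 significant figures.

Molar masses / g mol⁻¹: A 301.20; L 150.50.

3110 g

n(R) = 26.87 mol
n(A) = 4.670×1000 / 301.20 = 15.50 mol
n/ν → R: 8.957, A: 5.167; A is limiting.
n(L) = (4/3) × 15.50 = 20.67 mol
mass = 20.67 × 150.50 = 3111 g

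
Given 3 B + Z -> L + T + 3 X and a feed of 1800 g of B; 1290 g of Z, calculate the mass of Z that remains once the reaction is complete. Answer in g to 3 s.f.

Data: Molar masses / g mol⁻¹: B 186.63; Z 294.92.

342 g

n(B) = 1800 / 186.63 = 9.645 mol
n(Z) = 1290 / 294.92 = 4.374 mol
n/ν for B = 9.645/3 = 3.215
n/ν for Z = 4.374/1 = 4.374
Smallest n/ν is B → limiting reagent.
Z consumed = (1/3) × 9.645 = 3.215 mol
Z remaining = 4.374 − 3.215 = 1.159 mol
mass = 1.159 × 294.92 = 341.8 g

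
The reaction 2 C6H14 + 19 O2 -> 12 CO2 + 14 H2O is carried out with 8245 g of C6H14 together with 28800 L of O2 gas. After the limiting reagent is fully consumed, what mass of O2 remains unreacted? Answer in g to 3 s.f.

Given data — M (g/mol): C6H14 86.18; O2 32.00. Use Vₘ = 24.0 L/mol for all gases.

9320 g

n(C6H14) = 8245 / 86.18 = 95.67 mol
n(O2) = 28800 / 24.0 = 1200 mol
n/ν for C6H14 = 95.67/2 = 47.84
n/ν for O2 = 1200/19 = 63.16
Smallest n/ν is C6H14 → limiting reagent.
O2 consumed = (19/2) × 95.67 = 908.9 mol
O2 remaining = 1200 − 908.9 = 291.1 mol
mass = 291.1 × 32.00 = 9315 g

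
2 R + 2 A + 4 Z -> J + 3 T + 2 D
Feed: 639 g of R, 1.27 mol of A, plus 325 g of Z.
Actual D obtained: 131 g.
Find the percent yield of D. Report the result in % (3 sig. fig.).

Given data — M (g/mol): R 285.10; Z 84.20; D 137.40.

n(R) = 639.0 / 285.10 = 2.241 mol
n(A) = 1.270 mol
n(Z) = 325.0 / 84.20 = 3.860 mol
n/ν → R: 1.121, A: 0.6350, Z: 0.9650; A is limiting.
theoretical n(D) = (2/2) × 1.270 = 1.270 mol → 174.5 g
% yield = 131 / 174.5 × 100 = 75.07 %

75.1 %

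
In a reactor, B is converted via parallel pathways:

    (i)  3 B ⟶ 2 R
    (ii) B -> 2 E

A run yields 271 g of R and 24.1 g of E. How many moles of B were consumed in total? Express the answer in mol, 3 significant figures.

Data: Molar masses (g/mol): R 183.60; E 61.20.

n(R) = 271 / 183.60 = 1.476 mol
n(E) = 24.1 / 61.20 = 0.3938 mol
n(B) via (i) = (3/2)×1.476 = 2.214 mol
n(B) via (ii) = (1/2)×0.3938 = 0.1969 mol
total n(B) = 2.214 + 0.1969 = 2.411 mol

2.41 mol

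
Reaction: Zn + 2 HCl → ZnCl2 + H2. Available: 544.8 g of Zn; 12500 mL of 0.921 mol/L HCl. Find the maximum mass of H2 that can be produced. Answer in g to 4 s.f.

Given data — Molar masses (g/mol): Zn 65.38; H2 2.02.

11.63 g

n(Zn) = 544.8 / 65.38 = 8.333 mol
n(HCl) = 0.921 × 12500/1000 = 11.51 mol
n/ν for Zn = 8.333/1 = 8.333
n/ν for HCl = 11.51/2 = 5.755
Smallest n/ν is HCl → limiting reagent.
n(H2) = (1/2) × 11.51 = 5.755 mol
mass = 5.755 × 2.02 = 11.63 g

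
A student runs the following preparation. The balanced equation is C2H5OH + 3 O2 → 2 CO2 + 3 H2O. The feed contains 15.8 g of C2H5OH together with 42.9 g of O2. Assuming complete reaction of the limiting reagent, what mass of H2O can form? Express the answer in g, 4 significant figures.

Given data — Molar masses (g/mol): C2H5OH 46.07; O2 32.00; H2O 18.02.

n(C2H5OH) = 15.80 / 46.07 = 0.3430 mol
n(O2) = 42.90 / 32.00 = 1.341 mol
n/ν for C2H5OH = 0.3430/1 = 0.3430
n/ν for O2 = 1.341/3 = 0.4470
Smallest n/ν is C2H5OH → limiting reagent.
n(H2O) = (3/1) × 0.3430 = 1.029 mol
mass = 1.029 × 18.02 = 18.54 g

18.54 g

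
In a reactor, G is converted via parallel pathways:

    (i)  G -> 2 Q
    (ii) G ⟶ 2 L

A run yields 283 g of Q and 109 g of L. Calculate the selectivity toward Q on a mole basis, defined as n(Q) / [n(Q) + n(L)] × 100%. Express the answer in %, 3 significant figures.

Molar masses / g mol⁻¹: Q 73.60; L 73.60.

72.2 %

n(Q) = 283 / 73.60 = 3.845 mol
n(L) = 109 / 73.60 = 1.481 mol
selectivity = 3.845/(3.845+1.481) × 100 = 72.19 %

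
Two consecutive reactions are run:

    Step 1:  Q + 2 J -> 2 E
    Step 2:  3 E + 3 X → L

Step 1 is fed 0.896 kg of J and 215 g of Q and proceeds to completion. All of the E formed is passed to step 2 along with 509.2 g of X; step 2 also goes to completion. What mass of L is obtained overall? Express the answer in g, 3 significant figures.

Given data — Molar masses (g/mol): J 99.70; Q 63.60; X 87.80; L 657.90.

1270 g

Step 1:
n(J) = 0.8960×1000 / 99.70 = 8.987 mol
n(Q) = 215.0 / 63.60 = 3.381 mol
n/ν for J = 8.987/2 = 4.494
n/ν for Q = 3.381/1 = 3.381
Smallest n/ν is Q → limiting reagent.
n(E) produced = (2/1) × 3.381 = 6.762 mol
Step 2:
n(E) available = 6.762 mol
n(X) = 509.2 / 87.80 = 5.800 mol
n/ν for E = 6.762/3 = 2.254
n/ν for X = 5.800/3 = 1.933
Smallest n/ν is X → limiting reagent.
n(L) = (1/3) × 5.800 = 1.933 mol
mass = 1.933 × 657.90 = 1272 g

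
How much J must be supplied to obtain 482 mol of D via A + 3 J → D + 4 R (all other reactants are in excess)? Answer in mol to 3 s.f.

n(D) = 482.0 mol
n(J) = (3/1) × 482.0 = 1446 mol

1450 mol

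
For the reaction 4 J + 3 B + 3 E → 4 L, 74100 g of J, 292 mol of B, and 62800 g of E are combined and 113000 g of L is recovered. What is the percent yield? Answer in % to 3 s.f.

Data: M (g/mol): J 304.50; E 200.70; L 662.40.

70.1 %

n(J) = 74100 / 304.50 = 243.3 mol
n(B) = 292.0 mol
n(E) = 62800 / 200.70 = 312.9 mol
n/ν for J = 243.3/4 = 60.83
n/ν for B = 292.0/3 = 97.33
n/ν for E = 312.9/3 = 104.3
Smallest n/ν is J → limiting reagent.
theoretical n(L) = (4/4) × 243.3 = 243.3 mol → 161200 g
% yield = 113000 / 161200 × 100 = 70.10 %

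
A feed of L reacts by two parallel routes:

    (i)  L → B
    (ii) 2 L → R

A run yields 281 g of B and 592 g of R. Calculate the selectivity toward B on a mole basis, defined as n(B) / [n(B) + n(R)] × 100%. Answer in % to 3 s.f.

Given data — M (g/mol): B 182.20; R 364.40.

n(B) = 281 / 182.20 = 1.542 mol
n(R) = 592 / 364.40 = 1.625 mol
selectivity = 1.542/(1.542+1.625) × 100 = 48.69 %

48.7 %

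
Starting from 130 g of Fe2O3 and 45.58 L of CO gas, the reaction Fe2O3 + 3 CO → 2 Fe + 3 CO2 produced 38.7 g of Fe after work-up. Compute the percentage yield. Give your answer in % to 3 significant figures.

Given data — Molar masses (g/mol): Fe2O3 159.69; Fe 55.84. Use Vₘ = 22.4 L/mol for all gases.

n(Fe2O3) = 130.0 / 159.69 = 0.8141 mol
n(CO) = 45.58 / 22.4 = 2.035 mol
n/ν → Fe2O3: 0.8141, CO: 0.6783; CO is limiting.
theoretical n(Fe) = (2/3) × 2.035 = 1.357 mol → 75.77 g
% yield = 38.7 / 75.77 × 100 = 51.08 %

51.1 %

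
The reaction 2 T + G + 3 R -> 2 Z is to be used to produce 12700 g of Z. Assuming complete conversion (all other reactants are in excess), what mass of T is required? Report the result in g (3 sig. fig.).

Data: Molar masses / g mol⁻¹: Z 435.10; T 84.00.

n(Z) = 12700 / 435.10 = 29.19 mol
n(T) = (2/2) × 29.19 = 29.19 mol
mass = 29.19 × 84.00 = 2452 g

2450 g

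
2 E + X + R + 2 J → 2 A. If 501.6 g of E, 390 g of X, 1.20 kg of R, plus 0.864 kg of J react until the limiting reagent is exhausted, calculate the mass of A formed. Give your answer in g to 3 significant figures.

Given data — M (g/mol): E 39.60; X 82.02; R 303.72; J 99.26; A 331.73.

n(E) = 501.6 / 39.60 = 12.67 mol
n(X) = 390.0 / 82.02 = 4.755 mol
n(R) = 1.200×1000 / 303.72 = 3.951 mol
n(J) = 0.8640×1000 / 99.26 = 8.704 mol
n/ν for E = 12.67/2 = 6.335
n/ν for X = 4.755/1 = 4.755
n/ν for R = 3.951/1 = 3.951
n/ν for J = 8.704/2 = 4.352
Smallest n/ν is R → limiting reagent.
n(A) = (2/1) × 3.951 = 7.902 mol
mass = 7.902 × 331.73 = 2621 g

2620 g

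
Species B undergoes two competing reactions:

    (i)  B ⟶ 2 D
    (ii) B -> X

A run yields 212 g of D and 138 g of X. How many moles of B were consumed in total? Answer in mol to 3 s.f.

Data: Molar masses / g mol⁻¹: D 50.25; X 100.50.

3.48 mol

n(D) = 212 / 50.25 = 4.219 mol
n(X) = 138 / 100.50 = 1.373 mol
n(B) via (i) = (1/2)×4.219 = 2.110 mol
n(B) via (ii) = (1/1)×1.373 = 1.373 mol
total n(B) = 2.110 + 1.373 = 3.483 mol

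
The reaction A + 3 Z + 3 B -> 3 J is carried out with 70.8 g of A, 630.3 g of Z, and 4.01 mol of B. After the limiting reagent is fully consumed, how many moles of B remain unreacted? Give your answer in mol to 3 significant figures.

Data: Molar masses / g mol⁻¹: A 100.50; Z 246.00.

1.90 mol

n(A) = 70.80 / 100.50 = 0.7045 mol
n(Z) = 630.3 / 246.00 = 2.562 mol
n(B) = 4.010 mol
n/ν for A = 0.7045/1 = 0.7045
n/ν for Z = 2.562/3 = 0.8540
n/ν for B = 4.010/3 = 1.337
Smallest n/ν is A → limiting reagent.
B consumed = (3/1) × 0.7045 = 2.114 mol
B remaining = 4.010 − 2.114 = 1.896 mol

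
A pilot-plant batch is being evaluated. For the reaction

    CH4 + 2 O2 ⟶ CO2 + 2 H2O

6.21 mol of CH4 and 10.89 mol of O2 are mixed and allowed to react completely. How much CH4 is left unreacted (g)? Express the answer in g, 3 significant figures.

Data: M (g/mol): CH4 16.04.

12.3 g

n(CH4) = 6.210 mol
n(O2) = 10.89 mol
n/ν → CH4: 6.210, O2: 5.445; O2 is limiting.
CH4 consumed = (1/2) × 10.89 = 5.445 mol
CH4 remaining = 6.210 − 5.445 = 0.7650 mol
mass = 0.7650 × 16.04 = 12.27 g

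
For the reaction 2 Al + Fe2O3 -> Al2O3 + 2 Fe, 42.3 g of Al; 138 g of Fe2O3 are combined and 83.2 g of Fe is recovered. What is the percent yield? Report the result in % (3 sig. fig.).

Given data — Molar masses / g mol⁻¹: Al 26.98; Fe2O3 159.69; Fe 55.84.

n(Al) = 42.30 / 26.98 = 1.568 mol
n(Fe2O3) = 138.0 / 159.69 = 0.8642 mol
n/ν → Al: 0.7840, Fe2O3: 0.8642; Al is limiting.
theoretical n(Fe) = (2/2) × 1.568 = 1.568 mol → 87.56 g
% yield = 83.2 / 87.56 × 100 = 95.02 %

95.0 %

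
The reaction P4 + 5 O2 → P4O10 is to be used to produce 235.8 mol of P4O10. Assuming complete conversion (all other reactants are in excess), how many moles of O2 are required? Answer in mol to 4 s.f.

n(P4O10) = 235.8 mol
n(O2) = (5/1) × 235.8 = 1179 mol

1179 mol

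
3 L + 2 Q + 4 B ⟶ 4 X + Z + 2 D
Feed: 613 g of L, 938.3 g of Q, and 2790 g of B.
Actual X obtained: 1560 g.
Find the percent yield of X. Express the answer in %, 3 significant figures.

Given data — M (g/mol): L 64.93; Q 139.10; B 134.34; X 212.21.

n(L) = 613.0 / 64.93 = 9.441 mol
n(Q) = 938.3 / 139.10 = 6.746 mol
n(B) = 2790 / 134.34 = 20.77 mol
n/ν → L: 3.147, Q: 3.373, B: 5.193; L is limiting.
theoretical n(X) = (4/3) × 9.441 = 12.59 mol → 2672 g
% yield = 1560 / 2672 × 100 = 58.38 %

58.4 %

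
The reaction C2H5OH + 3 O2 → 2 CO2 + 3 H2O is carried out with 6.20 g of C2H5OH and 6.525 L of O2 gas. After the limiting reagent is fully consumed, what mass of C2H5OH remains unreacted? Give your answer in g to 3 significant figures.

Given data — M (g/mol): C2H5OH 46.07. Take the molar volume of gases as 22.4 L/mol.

1.73 g

n(C2H5OH) = 6.200 / 46.07 = 0.1346 mol
n(O2) = 6.525 / 22.4 = 0.2913 mol
n/ν → C2H5OH: 0.1346, O2: 0.09710; O2 is limiting.
C2H5OH consumed = (1/3) × 0.2913 = 0.09710 mol
C2H5OH remaining = 0.1346 − 0.09710 = 0.03750 mol
mass = 0.03750 × 46.07 = 1.728 g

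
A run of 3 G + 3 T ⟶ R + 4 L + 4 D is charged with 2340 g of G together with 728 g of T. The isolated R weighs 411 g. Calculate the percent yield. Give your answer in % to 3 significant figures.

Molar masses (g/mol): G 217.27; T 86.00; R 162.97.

89.4 %

n(G) = 2340 / 217.27 = 10.77 mol
n(T) = 728.0 / 86.00 = 8.465 mol
n/ν → G: 3.590, T: 2.822; T is limiting.
theoretical n(R) = (1/3) × 8.465 = 2.822 mol → 459.9 g
% yield = 411 / 459.9 × 100 = 89.37 %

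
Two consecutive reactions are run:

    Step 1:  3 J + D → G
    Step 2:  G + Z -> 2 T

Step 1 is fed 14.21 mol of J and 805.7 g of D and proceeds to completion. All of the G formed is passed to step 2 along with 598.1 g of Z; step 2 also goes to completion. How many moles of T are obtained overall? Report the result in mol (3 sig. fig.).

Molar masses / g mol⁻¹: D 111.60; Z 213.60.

Step 1:
n(J) = 14.21 mol
n(D) = 805.7 / 111.60 = 7.220 mol
n/ν for J = 14.21/3 = 4.737
n/ν for D = 7.220/1 = 7.220
Smallest n/ν is J → limiting reagent.
n(G) produced = (1/3) × 14.21 = 4.737 mol
Step 2:
n(G) available = 4.737 mol
n(Z) = 598.1 / 213.60 = 2.800 mol
n/ν for G = 4.737/1 = 4.737
n/ν for Z = 2.800/1 = 2.800
Smallest n/ν is Z → limiting reagent.
n(T) = (2/1) × 2.800 = 5.600 mol

5.60 mol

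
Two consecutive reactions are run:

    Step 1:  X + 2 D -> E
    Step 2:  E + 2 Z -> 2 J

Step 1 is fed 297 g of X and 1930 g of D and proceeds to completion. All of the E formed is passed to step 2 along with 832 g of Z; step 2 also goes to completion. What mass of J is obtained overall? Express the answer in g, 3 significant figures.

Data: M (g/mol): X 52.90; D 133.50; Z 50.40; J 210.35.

Step 1:
n(X) = 297.0 / 52.90 = 5.614 mol
n(D) = 1930 / 133.50 = 14.46 mol
n/ν for X = 5.614/1 = 5.614
n/ν for D = 14.46/2 = 7.230
Smallest n/ν is X → limiting reagent.
n(E) produced = (1/1) × 5.614 = 5.614 mol
Step 2:
n(E) available = 5.614 mol
n(Z) = 832.0 / 50.40 = 16.51 mol
n/ν for E = 5.614/1 = 5.614
n/ν for Z = 16.51/2 = 8.255
Smallest n/ν is E → limiting reagent.
n(J) = (2/1) × 5.614 = 11.23 mol
mass = 11.23 × 210.35 = 2362 g

2360 g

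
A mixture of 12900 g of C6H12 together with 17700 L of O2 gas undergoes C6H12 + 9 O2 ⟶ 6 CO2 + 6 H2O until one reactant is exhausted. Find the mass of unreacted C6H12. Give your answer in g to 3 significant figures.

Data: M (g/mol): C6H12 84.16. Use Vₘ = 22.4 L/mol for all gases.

5510 g

n(C6H12) = 12900 / 84.16 = 153.3 mol
n(O2) = 17700 / 22.4 = 790.2 mol
n/ν for C6H12 = 153.3/1 = 153.3
n/ν for O2 = 790.2/9 = 87.80
Smallest n/ν is O2 → limiting reagent.
C6H12 consumed = (1/9) × 790.2 = 87.80 mol
C6H12 remaining = 153.3 − 87.80 = 65.50 mol
mass = 65.50 × 84.16 = 5512 g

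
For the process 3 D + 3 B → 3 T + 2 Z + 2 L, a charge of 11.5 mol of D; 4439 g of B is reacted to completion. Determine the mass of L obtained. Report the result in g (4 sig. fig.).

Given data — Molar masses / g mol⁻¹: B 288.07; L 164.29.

1260 g

n(D) = 11.50 mol
n(B) = 4439 / 288.07 = 15.41 mol
n/ν for D = 11.50/3 = 3.833
n/ν for B = 15.41/3 = 5.137
Smallest n/ν is D → limiting reagent.
n(L) = (2/3) × 11.50 = 7.667 mol
mass = 7.667 × 164.29 = 1260 g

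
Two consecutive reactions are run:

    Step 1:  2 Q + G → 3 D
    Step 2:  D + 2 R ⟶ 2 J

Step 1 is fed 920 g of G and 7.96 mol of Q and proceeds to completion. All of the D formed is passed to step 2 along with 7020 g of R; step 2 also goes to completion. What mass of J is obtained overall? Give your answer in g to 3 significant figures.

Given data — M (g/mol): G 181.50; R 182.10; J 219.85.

5250 g

Step 1:
n(G) = 920.0 / 181.50 = 5.069 mol
n(Q) = 7.960 mol
n/ν for G = 5.069/1 = 5.069
n/ν for Q = 7.960/2 = 3.980
Smallest n/ν is Q → limiting reagent.
n(D) produced = (3/2) × 7.960 = 11.94 mol
Step 2:
n(D) available = 11.94 mol
n(R) = 7020 / 182.10 = 38.55 mol
n/ν for D = 11.94/1 = 11.94
n/ν for R = 38.55/2 = 19.28
Smallest n/ν is D → limiting reagent.
n(J) = (2/1) × 11.94 = 23.88 mol
mass = 23.88 × 219.85 = 5250 g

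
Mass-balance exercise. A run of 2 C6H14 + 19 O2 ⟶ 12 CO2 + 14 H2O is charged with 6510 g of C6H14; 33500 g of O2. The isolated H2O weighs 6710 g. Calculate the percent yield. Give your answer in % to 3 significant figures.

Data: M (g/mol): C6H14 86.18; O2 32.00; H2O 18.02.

n(C6H14) = 6510 / 86.18 = 75.54 mol
n(O2) = 33500 / 32.00 = 1047 mol
n/ν for C6H14 = 75.54/2 = 37.77
n/ν for O2 = 1047/19 = 55.11
Smallest n/ν is C6H14 → limiting reagent.
theoretical n(H2O) = (14/2) × 75.54 = 528.8 mol → 9529 g
% yield = 6710 / 9529 × 100 = 70.42 %

70.4 %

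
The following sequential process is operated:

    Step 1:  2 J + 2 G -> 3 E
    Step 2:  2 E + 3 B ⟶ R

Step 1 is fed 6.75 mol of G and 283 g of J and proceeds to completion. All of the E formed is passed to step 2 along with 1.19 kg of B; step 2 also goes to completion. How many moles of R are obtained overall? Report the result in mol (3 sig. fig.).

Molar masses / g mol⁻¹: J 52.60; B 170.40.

Step 1:
n(G) = 6.750 mol
n(J) = 283.0 / 52.60 = 5.380 mol
n/ν for G = 6.750/2 = 3.375
n/ν for J = 5.380/2 = 2.690
Smallest n/ν is J → limiting reagent.
n(E) produced = (3/2) × 5.380 = 8.070 mol
Step 2:
n(E) available = 8.070 mol
n(B) = 1.190×1000 / 170.40 = 6.984 mol
n/ν for E = 8.070/2 = 4.035
n/ν for B = 6.984/3 = 2.328
Smallest n/ν is B → limiting reagent.
n(R) = (1/3) × 6.984 = 2.328 mol

2.33 mol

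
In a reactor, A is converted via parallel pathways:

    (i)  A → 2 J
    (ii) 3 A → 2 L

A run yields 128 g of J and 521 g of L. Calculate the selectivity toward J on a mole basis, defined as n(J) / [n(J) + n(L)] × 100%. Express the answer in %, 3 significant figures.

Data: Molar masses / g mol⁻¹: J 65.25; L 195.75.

n(J) = 128 / 65.25 = 1.962 mol
n(L) = 521 / 195.75 = 2.662 mol
selectivity = 1.962/(1.962+2.662) × 100 = 42.43 %

42.4 %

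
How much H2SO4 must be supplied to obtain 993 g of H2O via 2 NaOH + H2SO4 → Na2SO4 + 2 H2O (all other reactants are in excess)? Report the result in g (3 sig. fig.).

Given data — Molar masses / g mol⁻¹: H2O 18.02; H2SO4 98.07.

2700 g

n(H2O) = 993 / 18.02 = 55.11 mol
n(H2SO4) = (1/2) × 55.11 = 27.56 mol
mass = 27.56 × 98.07 = 2703 g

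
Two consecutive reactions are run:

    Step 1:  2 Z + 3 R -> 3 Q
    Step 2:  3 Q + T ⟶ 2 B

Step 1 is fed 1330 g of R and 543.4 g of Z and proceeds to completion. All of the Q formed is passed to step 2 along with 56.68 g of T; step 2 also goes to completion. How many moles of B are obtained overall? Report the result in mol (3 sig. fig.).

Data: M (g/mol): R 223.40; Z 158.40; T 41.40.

2.74 mol

Step 1:
n(R) = 1330 / 223.40 = 5.953 mol
n(Z) = 543.4 / 158.40 = 3.431 mol
n/ν for R = 5.953/3 = 1.984
n/ν for Z = 3.431/2 = 1.716
Smallest n/ν is Z → limiting reagent.
n(Q) produced = (3/2) × 3.431 = 5.147 mol
Step 2:
n(Q) available = 5.147 mol
n(T) = 56.68 / 41.40 = 1.369 mol
n/ν for Q = 5.147/3 = 1.716
n/ν for T = 1.369/1 = 1.369
Smallest n/ν is T → limiting reagent.
n(B) = (2/1) × 1.369 = 2.738 mol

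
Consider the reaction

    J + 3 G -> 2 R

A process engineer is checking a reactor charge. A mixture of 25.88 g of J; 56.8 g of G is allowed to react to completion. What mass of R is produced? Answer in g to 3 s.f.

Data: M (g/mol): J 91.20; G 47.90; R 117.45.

66.7 g

n(J) = 25.88 / 91.20 = 0.2838 mol
n(G) = 56.80 / 47.90 = 1.186 mol
n/ν for J = 0.2838/1 = 0.2838
n/ν for G = 1.186/3 = 0.3953
Smallest n/ν is J → limiting reagent.
n(R) = (2/1) × 0.2838 = 0.5676 mol
mass = 0.5676 × 117.45 = 66.66 g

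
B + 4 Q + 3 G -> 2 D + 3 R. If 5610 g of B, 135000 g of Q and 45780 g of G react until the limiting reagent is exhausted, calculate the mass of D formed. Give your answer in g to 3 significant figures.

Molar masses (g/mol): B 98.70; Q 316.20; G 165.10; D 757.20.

86100 g

n(B) = 5610 / 98.70 = 56.84 mol
n(Q) = 135000 / 316.20 = 426.9 mol
n(G) = 45780 / 165.10 = 277.3 mol
n/ν → B: 56.84, Q: 106.7, G: 92.43; B is limiting.
n(D) = (2/1) × 56.84 = 113.7 mol
mass = 113.7 × 757.20 = 86090 g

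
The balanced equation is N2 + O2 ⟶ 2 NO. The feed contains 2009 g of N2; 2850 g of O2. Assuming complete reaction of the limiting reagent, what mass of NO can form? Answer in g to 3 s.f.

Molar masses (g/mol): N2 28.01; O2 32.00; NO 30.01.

n(N2) = 2009 / 28.01 = 71.72 mol
n(O2) = 2850 / 32.00 = 89.06 mol
n/ν for N2 = 71.72/1 = 71.72
n/ν for O2 = 89.06/1 = 89.06
Smallest n/ν is N2 → limiting reagent.
n(NO) = (2/1) × 71.72 = 143.4 mol
mass = 143.4 × 30.01 = 4303 g

4300 g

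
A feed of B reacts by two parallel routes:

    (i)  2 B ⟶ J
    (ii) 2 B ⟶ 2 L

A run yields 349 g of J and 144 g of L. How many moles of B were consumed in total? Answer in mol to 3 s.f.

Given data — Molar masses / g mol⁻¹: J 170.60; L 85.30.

5.78 mol

n(J) = 349 / 170.60 = 2.046 mol
n(L) = 144 / 85.30 = 1.688 mol
n(B) via (i) = (2/1)×2.046 = 4.092 mol
n(B) via (ii) = (2/2)×1.688 = 1.688 mol
total n(B) = 4.092 + 1.688 = 5.780 mol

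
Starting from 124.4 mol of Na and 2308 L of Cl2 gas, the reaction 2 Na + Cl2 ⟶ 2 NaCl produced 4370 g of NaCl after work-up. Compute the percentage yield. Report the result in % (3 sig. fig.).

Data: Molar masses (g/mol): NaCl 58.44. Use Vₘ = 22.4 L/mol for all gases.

n(Na) = 124.4 mol
n(Cl2) = 2308 / 22.4 = 103.0 mol
n/ν → Na: 62.20, Cl2: 103.0; Na is limiting.
theoretical n(NaCl) = (2/2) × 124.4 = 124.4 mol → 7270 g
% yield = 4370 / 7270 × 100 = 60.11 %

60.1 %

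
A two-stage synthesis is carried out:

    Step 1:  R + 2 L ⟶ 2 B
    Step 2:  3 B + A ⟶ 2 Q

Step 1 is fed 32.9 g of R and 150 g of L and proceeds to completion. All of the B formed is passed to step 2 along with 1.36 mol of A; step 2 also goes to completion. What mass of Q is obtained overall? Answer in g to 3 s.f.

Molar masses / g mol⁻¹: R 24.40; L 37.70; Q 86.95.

156 g

Step 1:
n(R) = 32.90 / 24.40 = 1.348 mol
n(L) = 150.0 / 37.70 = 3.979 mol
n/ν for R = 1.348/1 = 1.348
n/ν for L = 3.979/2 = 1.990
Smallest n/ν is R → limiting reagent.
n(B) produced = (2/1) × 1.348 = 2.696 mol
Step 2:
n(B) available = 2.696 mol
n(A) = 1.360 mol
n/ν for B = 2.696/3 = 0.8987
n/ν for A = 1.360/1 = 1.360
Smallest n/ν is B → limiting reagent.
n(Q) = (2/3) × 2.696 = 1.797 mol
mass = 1.797 × 86.95 = 156.2 g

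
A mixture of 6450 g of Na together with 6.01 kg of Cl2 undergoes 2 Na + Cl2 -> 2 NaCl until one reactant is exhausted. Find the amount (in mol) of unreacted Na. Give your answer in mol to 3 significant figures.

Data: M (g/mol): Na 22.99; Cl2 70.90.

111 mol

n(Na) = 6450 / 22.99 = 280.6 mol
n(Cl2) = 6.010×1000 / 70.90 = 84.77 mol
n/ν → Na: 140.3, Cl2: 84.77; Cl2 is limiting.
Na consumed = (2/1) × 84.77 = 169.5 mol
Na remaining = 280.6 − 169.5 = 111.1 mol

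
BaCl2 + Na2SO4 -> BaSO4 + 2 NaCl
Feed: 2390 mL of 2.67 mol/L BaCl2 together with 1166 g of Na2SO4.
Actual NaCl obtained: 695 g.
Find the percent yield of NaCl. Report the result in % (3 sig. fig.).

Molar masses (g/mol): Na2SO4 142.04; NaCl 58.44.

n(BaCl2) = 2.67 × 2390/1000 = 6.381 mol
n(Na2SO4) = 1166 / 142.04 = 8.209 mol
n/ν → BaCl2: 6.381, Na2SO4: 8.209; BaCl2 is limiting.
theoretical n(NaCl) = (2/1) × 6.381 = 12.76 mol → 745.7 g
% yield = 695 / 745.7 × 100 = 93.20 %

93.2 %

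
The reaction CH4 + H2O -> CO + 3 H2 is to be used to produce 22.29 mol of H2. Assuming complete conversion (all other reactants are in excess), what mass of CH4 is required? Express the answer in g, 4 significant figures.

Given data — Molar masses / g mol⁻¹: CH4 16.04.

n(H2) = 22.29 mol
n(CH4) = (1/3) × 22.29 = 7.430 mol
mass = 7.430 × 16.04 = 119.2 g

119.2 g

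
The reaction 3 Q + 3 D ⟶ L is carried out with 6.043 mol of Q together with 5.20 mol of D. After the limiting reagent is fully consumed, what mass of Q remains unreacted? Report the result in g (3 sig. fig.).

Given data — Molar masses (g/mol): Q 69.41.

58.5 g

n(Q) = 6.043 mol
n(D) = 5.200 mol
n/ν for Q = 6.043/3 = 2.014
n/ν for D = 5.200/3 = 1.733
Smallest n/ν is D → limiting reagent.
Q consumed = (3/3) × 5.200 = 5.200 mol
Q remaining = 6.043 − 5.200 = 0.8430 mol
mass = 0.8430 × 69.41 = 58.51 g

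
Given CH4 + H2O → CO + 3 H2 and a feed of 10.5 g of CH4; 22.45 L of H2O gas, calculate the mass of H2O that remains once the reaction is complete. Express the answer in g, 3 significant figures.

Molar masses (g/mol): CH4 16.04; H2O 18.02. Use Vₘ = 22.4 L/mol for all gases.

6.26 g

n(CH4) = 10.50 / 16.04 = 0.6546 mol
n(H2O) = 22.45 / 22.4 = 1.002 mol
n/ν → CH4: 0.6546, H2O: 1.002; CH4 is limiting.
H2O consumed = (1/1) × 0.6546 = 0.6546 mol
H2O remaining = 1.002 − 0.6546 = 0.3474 mol
mass = 0.3474 × 18.02 = 6.260 g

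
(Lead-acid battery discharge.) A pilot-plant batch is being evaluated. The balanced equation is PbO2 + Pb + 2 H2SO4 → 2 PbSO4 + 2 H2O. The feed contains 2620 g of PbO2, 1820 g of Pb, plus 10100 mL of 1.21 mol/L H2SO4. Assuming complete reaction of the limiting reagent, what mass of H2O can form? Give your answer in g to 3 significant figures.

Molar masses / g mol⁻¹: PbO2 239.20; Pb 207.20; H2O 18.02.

n(PbO2) = 2620 / 239.20 = 10.95 mol
n(Pb) = 1820 / 207.20 = 8.784 mol
n(H2SO4) = 1.21 × 10100/1000 = 12.22 mol
n/ν for PbO2 = 10.95/1 = 10.95
n/ν for Pb = 8.784/1 = 8.784
n/ν for H2SO4 = 12.22/2 = 6.110
Smallest n/ν is H2SO4 → limiting reagent.
n(H2O) = (2/2) × 12.22 = 12.22 mol
mass = 12.22 × 18.02 = 220.2 g

220 g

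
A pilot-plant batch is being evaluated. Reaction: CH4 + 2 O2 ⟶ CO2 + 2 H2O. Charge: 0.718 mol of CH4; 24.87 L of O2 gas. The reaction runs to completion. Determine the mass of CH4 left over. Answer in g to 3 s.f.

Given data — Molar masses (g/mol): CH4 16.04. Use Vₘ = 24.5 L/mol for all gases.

n(CH4) = 0.7180 mol
n(O2) = 24.87 / 24.5 = 1.015 mol
n/ν for CH4 = 0.7180/1 = 0.7180
n/ν for O2 = 1.015/2 = 0.5075
Smallest n/ν is O2 → limiting reagent.
CH4 consumed = (1/2) × 1.015 = 0.5075 mol
CH4 remaining = 0.7180 − 0.5075 = 0.2105 mol
mass = 0.2105 × 16.04 = 3.376 g

3.38 g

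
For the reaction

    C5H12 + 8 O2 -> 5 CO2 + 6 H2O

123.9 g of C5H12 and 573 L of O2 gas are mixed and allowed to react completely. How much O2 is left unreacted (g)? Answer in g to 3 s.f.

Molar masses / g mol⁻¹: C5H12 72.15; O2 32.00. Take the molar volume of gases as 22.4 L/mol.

n(C5H12) = 123.9 / 72.15 = 1.717 mol
n(O2) = 573.0 / 22.4 = 25.58 mol
n/ν → C5H12: 1.717, O2: 3.198; C5H12 is limiting.
O2 consumed = (8/1) × 1.717 = 13.74 mol
O2 remaining = 25.58 − 13.74 = 11.84 mol
mass = 11.84 × 32.00 = 378.9 g

379 g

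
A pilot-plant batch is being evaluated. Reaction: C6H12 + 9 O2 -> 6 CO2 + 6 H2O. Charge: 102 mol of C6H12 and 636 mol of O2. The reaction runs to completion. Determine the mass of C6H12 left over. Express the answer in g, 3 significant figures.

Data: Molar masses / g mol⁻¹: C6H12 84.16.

n(C6H12) = 102.0 mol
n(O2) = 636.0 mol
n/ν for C6H12 = 102.0/1 = 102.0
n/ν for O2 = 636.0/9 = 70.67
Smallest n/ν is O2 → limiting reagent.
C6H12 consumed = (1/9) × 636.0 = 70.67 mol
C6H12 remaining = 102.0 − 70.67 = 31.33 mol
mass = 31.33 × 84.16 = 2637 g

2640 g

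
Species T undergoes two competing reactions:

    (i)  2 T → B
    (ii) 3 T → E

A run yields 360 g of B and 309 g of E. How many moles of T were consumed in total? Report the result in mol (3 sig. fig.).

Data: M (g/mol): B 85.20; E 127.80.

n(B) = 360 / 85.20 = 4.225 mol
n(E) = 309 / 127.80 = 2.418 mol
n(T) via (i) = (2/1)×4.225 = 8.450 mol
n(T) via (ii) = (3/1)×2.418 = 7.254 mol
total n(T) = 8.450 + 7.254 = 15.70 mol

15.7 mol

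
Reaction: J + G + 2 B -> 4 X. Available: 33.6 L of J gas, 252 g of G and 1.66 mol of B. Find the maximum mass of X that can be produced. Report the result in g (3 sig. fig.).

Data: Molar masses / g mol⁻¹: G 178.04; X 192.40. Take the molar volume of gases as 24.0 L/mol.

639 g

n(J) = 33.60 / 24.0 = 1.400 mol
n(G) = 252.0 / 178.04 = 1.415 mol
n(B) = 1.660 mol
n/ν for J = 1.400/1 = 1.400
n/ν for G = 1.415/1 = 1.415
n/ν for B = 1.660/2 = 0.8300
Smallest n/ν is B → limiting reagent.
n(X) = (4/2) × 1.660 = 3.320 mol
mass = 3.320 × 192.40 = 638.8 g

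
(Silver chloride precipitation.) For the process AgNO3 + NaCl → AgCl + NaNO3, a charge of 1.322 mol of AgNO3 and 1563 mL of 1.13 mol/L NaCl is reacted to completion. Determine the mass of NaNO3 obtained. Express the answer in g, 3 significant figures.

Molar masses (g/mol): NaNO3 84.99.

n(AgNO3) = 1.322 mol
n(NaCl) = 1.13 × 1563/1000 = 1.766 mol
n/ν → AgNO3: 1.322, NaCl: 1.766; AgNO3 is limiting.
n(NaNO3) = (1/1) × 1.322 = 1.322 mol
mass = 1.322 × 84.99 = 112.4 g

112 g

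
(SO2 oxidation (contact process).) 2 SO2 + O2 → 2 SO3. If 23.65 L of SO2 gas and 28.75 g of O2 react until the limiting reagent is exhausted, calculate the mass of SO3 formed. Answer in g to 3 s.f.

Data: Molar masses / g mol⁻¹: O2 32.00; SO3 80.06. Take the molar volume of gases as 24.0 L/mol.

78.9 g

n(SO2) = 23.65 / 24.0 = 0.9854 mol
n(O2) = 28.75 / 32.00 = 0.8984 mol
n/ν for SO2 = 0.9854/2 = 0.4927
n/ν for O2 = 0.8984/1 = 0.8984
Smallest n/ν is SO2 → limiting reagent.
n(SO3) = (2/2) × 0.9854 = 0.9854 mol
mass = 0.9854 × 80.06 = 78.89 g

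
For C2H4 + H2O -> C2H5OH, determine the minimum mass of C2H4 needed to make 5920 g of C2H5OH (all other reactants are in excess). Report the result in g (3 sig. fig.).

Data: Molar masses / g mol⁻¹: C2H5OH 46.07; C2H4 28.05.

n(C2H5OH) = 5920 / 46.07 = 128.5 mol
n(C2H4) = (1/1) × 128.5 = 128.5 mol
mass = 128.5 × 28.05 = 3604 g

3600 g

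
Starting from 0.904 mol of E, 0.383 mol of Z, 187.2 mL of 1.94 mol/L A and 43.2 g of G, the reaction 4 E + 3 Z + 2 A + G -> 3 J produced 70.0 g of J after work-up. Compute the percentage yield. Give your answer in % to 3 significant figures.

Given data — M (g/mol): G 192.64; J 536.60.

34.1 %

n(E) = 0.9040 mol
n(Z) = 0.3830 mol
n(A) = 1.94 × 187.2/1000 = 0.3632 mol
n(G) = 43.20 / 192.64 = 0.2243 mol
n/ν for E = 0.9040/4 = 0.2260
n/ν for Z = 0.3830/3 = 0.1277
n/ν for A = 0.3632/2 = 0.1816
n/ν for G = 0.2243/1 = 0.2243
Smallest n/ν is Z → limiting reagent.
theoretical n(J) = (3/3) × 0.3830 = 0.3830 mol → 205.5 g
% yield = 70.0 / 205.5 × 100 = 34.06 %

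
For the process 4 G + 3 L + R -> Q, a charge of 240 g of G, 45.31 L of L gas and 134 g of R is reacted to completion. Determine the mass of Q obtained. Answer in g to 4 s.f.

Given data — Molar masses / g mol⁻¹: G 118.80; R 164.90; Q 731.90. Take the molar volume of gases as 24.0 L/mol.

369.6 g

n(G) = 240.0 / 118.80 = 2.020 mol
n(L) = 45.31 / 24.0 = 1.888 mol
n(R) = 134.0 / 164.90 = 0.8126 mol
n/ν for G = 2.020/4 = 0.5050
n/ν for L = 1.888/3 = 0.6293
n/ν for R = 0.8126/1 = 0.8126
Smallest n/ν is G → limiting reagent.
n(Q) = (1/4) × 2.020 = 0.5050 mol
mass = 0.5050 × 731.90 = 369.6 g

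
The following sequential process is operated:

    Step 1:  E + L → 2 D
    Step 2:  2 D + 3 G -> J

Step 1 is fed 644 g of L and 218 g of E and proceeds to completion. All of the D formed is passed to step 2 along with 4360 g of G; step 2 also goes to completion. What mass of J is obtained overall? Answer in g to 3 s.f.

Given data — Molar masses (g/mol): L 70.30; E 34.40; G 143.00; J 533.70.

3380 g

Step 1:
n(L) = 644.0 / 70.30 = 9.161 mol
n(E) = 218.0 / 34.40 = 6.337 mol
n/ν for L = 9.161/1 = 9.161
n/ν for E = 6.337/1 = 6.337
Smallest n/ν is E → limiting reagent.
n(D) produced = (2/1) × 6.337 = 12.67 mol
Step 2:
n(D) available = 12.67 mol
n(G) = 4360 / 143.00 = 30.49 mol
n/ν for D = 12.67/2 = 6.335
n/ν for G = 30.49/3 = 10.16
Smallest n/ν is D → limiting reagent.
n(J) = (1/2) × 12.67 = 6.335 mol
mass = 6.335 × 533.70 = 3381 g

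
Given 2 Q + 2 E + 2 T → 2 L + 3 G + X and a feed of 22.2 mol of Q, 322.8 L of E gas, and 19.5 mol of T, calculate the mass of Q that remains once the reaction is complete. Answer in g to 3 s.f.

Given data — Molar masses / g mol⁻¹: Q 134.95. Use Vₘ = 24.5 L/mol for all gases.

1220 g

n(Q) = 22.20 mol
n(E) = 322.8 / 24.5 = 13.18 mol
n(T) = 19.50 mol
n/ν for Q = 22.20/2 = 11.10
n/ν for E = 13.18/2 = 6.590
n/ν for T = 19.50/2 = 9.750
Smallest n/ν is E → limiting reagent.
Q consumed = (2/2) × 13.18 = 13.18 mol
Q remaining = 22.20 − 13.18 = 9.020 mol
mass = 9.020 × 134.95 = 1217 g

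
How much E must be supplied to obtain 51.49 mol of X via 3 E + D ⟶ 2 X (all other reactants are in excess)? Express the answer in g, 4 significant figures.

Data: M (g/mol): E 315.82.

24390 g

n(X) = 51.49 mol
n(E) = (3/2) × 51.49 = 77.24 mol
mass = 77.24 × 315.82 = 24390 g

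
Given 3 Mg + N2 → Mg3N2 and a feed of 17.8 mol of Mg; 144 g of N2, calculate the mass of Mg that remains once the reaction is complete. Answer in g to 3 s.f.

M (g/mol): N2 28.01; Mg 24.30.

57.8 g

n(Mg) = 17.80 mol
n(N2) = 144.0 / 28.01 = 5.141 mol
n/ν for Mg = 17.80/3 = 5.933
n/ν for N2 = 5.141/1 = 5.141
Smallest n/ν is N2 → limiting reagent.
Mg consumed = (3/1) × 5.141 = 15.42 mol
Mg remaining = 17.80 − 15.42 = 2.380 mol
mass = 2.380 × 24.30 = 57.83 g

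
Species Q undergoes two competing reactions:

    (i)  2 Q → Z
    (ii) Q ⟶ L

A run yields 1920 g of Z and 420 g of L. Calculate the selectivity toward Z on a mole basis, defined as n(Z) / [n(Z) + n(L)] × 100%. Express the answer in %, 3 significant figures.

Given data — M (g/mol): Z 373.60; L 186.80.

69.6 %

n(Z) = 1920 / 373.60 = 5.139 mol
n(L) = 420 / 186.80 = 2.248 mol
selectivity = 5.139/(5.139+2.248) × 100 = 69.57 %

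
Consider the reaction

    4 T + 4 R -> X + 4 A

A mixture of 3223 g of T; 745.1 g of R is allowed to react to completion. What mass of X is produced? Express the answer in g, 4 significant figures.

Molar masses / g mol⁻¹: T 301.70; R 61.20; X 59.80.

159.7 g

n(T) = 3223 / 301.70 = 10.68 mol
n(R) = 745.1 / 61.20 = 12.17 mol
n/ν for T = 10.68/4 = 2.670
n/ν for R = 12.17/4 = 3.043
Smallest n/ν is T → limiting reagent.
n(X) = (1/4) × 10.68 = 2.670 mol
mass = 2.670 × 59.80 = 159.7 g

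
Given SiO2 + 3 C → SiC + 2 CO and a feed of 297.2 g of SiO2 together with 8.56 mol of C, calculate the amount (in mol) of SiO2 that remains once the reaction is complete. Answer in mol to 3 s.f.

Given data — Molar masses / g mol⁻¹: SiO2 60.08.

2.09 mol

n(SiO2) = 297.2 / 60.08 = 4.947 mol
n(C) = 8.560 mol
n/ν for SiO2 = 4.947/1 = 4.947
n/ν for C = 8.560/3 = 2.853
Smallest n/ν is C → limiting reagent.
SiO2 consumed = (1/3) × 8.560 = 2.853 mol
SiO2 remaining = 4.947 − 2.853 = 2.094 mol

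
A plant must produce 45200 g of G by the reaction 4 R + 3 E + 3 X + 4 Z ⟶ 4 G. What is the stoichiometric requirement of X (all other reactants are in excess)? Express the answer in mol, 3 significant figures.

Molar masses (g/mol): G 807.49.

42.0 mol

n(G) = 45200 / 807.49 = 55.98 mol
n(X) = (3/4) × 55.98 = 41.99 mol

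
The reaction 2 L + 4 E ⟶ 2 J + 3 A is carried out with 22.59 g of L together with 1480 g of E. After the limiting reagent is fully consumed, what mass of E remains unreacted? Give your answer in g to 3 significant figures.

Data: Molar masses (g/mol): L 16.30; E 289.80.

677 g

n(L) = 22.59 / 16.30 = 1.386 mol
n(E) = 1480 / 289.80 = 5.107 mol
n/ν → L: 0.6930, E: 1.277; L is limiting.
E consumed = (4/2) × 1.386 = 2.772 mol
E remaining = 5.107 − 2.772 = 2.335 mol
mass = 2.335 × 289.80 = 676.7 g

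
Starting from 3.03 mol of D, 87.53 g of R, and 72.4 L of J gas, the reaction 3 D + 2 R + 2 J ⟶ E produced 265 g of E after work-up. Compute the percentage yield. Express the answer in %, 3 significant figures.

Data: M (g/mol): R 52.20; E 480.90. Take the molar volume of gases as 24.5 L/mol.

n(D) = 3.030 mol
n(R) = 87.53 / 52.20 = 1.677 mol
n(J) = 72.40 / 24.5 = 2.955 mol
n/ν → D: 1.010, R: 0.8385, J: 1.478; R is limiting.
theoretical n(E) = (1/2) × 1.677 = 0.8385 mol → 403.2 g
% yield = 265 / 403.2 × 100 = 65.72 %

65.7 %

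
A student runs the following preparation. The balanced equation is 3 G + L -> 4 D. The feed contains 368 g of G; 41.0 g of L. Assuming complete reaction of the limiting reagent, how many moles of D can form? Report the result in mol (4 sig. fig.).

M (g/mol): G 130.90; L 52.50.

n(G) = 368.0 / 130.90 = 2.811 mol
n(L) = 41.00 / 52.50 = 0.7810 mol
n/ν for G = 2.811/3 = 0.9370
n/ν for L = 0.7810/1 = 0.7810
Smallest n/ν is L → limiting reagent.
n(D) = (4/1) × 0.7810 = 3.124 mol

3.124 mol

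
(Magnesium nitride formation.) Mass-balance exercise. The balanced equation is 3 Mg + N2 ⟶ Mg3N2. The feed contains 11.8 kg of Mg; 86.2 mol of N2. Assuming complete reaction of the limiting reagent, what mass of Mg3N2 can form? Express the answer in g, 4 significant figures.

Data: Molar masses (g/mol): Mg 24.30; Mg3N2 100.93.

8700 g

n(Mg) = 11.80×1000 / 24.30 = 485.6 mol
n(N2) = 86.20 mol
n/ν → Mg: 161.9, N2: 86.20; N2 is limiting.
n(Mg3N2) = (1/1) × 86.20 = 86.20 mol
mass = 86.20 × 100.93 = 8700 g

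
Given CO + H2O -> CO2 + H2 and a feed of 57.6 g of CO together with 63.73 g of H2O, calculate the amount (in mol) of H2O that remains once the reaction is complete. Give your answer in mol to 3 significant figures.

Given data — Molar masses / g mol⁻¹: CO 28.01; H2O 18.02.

n(CO) = 57.60 / 28.01 = 2.056 mol
n(H2O) = 63.73 / 18.02 = 3.537 mol
n/ν for CO = 2.056/1 = 2.056
n/ν for H2O = 3.537/1 = 3.537
Smallest n/ν is CO → limiting reagent.
H2O consumed = (1/1) × 2.056 = 2.056 mol
H2O remaining = 3.537 − 2.056 = 1.481 mol

1.48 mol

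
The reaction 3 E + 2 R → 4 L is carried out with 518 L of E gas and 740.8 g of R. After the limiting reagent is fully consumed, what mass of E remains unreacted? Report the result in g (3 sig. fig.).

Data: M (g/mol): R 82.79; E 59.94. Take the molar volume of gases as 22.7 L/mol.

563 g

n(E) = 518.0 / 22.7 = 22.82 mol
n(R) = 740.8 / 82.79 = 8.948 mol
n/ν → E: 7.607, R: 4.474; R is limiting.
E consumed = (3/2) × 8.948 = 13.42 mol
E remaining = 22.82 − 13.42 = 9.400 mol
mass = 9.400 × 59.94 = 563.4 g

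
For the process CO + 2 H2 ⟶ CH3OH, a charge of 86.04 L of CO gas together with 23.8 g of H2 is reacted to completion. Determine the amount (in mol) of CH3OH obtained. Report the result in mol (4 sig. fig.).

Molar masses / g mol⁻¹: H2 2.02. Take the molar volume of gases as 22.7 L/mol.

3.790 mol

n(CO) = 86.04 / 22.7 = 3.790 mol
n(H2) = 23.80 / 2.02 = 11.78 mol
n/ν for CO = 3.790/1 = 3.790
n/ν for H2 = 11.78/2 = 5.890
Smallest n/ν is CO → limiting reagent.
n(CH3OH) = (1/1) × 3.790 = 3.790 mol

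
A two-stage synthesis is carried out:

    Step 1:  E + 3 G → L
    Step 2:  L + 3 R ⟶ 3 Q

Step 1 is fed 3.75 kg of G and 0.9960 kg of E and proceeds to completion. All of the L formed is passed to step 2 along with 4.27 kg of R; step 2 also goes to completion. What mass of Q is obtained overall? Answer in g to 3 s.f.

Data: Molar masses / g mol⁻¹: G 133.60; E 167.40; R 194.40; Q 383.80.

6850 g

Step 1:
n(G) = 3.750×1000 / 133.60 = 28.07 mol
n(E) = 0.9960×1000 / 167.40 = 5.950 mol
n/ν for G = 28.07/3 = 9.357
n/ν for E = 5.950/1 = 5.950
Smallest n/ν is E → limiting reagent.
n(L) produced = (1/1) × 5.950 = 5.950 mol
Step 2:
n(L) available = 5.950 mol
n(R) = 4.270×1000 / 194.40 = 21.97 mol
n/ν for L = 5.950/1 = 5.950
n/ν for R = 21.97/3 = 7.323
Smallest n/ν is L → limiting reagent.
n(Q) = (3/1) × 5.950 = 17.85 mol
mass = 17.85 × 383.80 = 6851 g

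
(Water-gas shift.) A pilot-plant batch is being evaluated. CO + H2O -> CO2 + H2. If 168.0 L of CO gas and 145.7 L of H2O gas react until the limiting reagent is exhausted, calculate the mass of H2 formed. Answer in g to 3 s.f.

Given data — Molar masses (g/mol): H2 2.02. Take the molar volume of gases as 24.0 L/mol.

12.3 g

n(CO) = 168.0 / 24.0 = 7.000 mol
n(H2O) = 145.7 / 24.0 = 6.071 mol
n/ν for CO = 7.000/1 = 7.000
n/ν for H2O = 6.071/1 = 6.071
Smallest n/ν is H2O → limiting reagent.
n(H2) = (1/1) × 6.071 = 6.071 mol
mass = 6.071 × 2.02 = 12.26 g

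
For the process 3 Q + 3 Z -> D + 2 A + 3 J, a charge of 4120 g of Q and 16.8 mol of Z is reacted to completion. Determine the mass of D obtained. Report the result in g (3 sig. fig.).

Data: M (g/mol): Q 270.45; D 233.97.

1190 g

n(Q) = 4120 / 270.45 = 15.23 mol
n(Z) = 16.80 mol
n/ν → Q: 5.077, Z: 5.600; Q is limiting.
n(D) = (1/3) × 15.23 = 5.077 mol
mass = 5.077 × 233.97 = 1188 g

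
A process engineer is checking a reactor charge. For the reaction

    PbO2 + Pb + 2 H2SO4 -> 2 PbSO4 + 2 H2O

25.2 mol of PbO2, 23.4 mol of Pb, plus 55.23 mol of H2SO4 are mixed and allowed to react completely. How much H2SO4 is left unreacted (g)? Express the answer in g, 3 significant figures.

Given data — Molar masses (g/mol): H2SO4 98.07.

n(PbO2) = 25.20 mol
n(Pb) = 23.40 mol
n(H2SO4) = 55.23 mol
n/ν for PbO2 = 25.20/1 = 25.20
n/ν for Pb = 23.40/1 = 23.40
n/ν for H2SO4 = 55.23/2 = 27.62
Smallest n/ν is Pb → limiting reagent.
H2SO4 consumed = (2/1) × 23.40 = 46.80 mol
H2SO4 remaining = 55.23 − 46.80 = 8.430 mol
mass = 8.430 × 98.07 = 826.7 g

827 g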